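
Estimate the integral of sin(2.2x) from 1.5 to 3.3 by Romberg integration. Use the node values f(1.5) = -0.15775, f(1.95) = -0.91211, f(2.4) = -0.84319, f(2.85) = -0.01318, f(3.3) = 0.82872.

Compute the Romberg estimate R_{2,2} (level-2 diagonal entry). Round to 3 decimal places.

R_{0,0} (trapezoid, 1 panel, h=1.8000): 0.60387
R_{1,0} (trapezoid, 2 panels, h=0.9000): -0.45693
R_{2,0} (trapezoid, 4 panels, h=0.4500): -0.64485
R_{1,1} = -0.45693 + (-0.45693 − 0.60387)/3 = -0.81053
R_{2,1} = -0.64485 + (-0.64485 − (-0.45693))/3 = -0.70749
R_{2,2} = -0.70749 + (-0.70749 − (-0.81053))/15 = -0.70062

-0.701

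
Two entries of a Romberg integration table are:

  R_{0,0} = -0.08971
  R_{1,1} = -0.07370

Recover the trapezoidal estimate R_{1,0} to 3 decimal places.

-0.078

From R_{1,1} = (4·R_{1,0} − R_{0,0})/3, solve for R_{1,0}:
4·R_{1,0} = 3·(-0.07370) + (-0.08971) = -0.31081
R_{1,0} = -0.07770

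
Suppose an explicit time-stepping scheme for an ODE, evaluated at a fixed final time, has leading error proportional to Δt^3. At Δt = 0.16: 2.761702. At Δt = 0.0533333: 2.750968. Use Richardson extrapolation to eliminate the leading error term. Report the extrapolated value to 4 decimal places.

The leading error scales as Δt^3; refining by a factor of 3 reduces it by 3^3 = 27.
Extrapolated value = (27·A(Δt/3) − A(Δt)) / (27 − 1)
= (27·2.750968 − 2.761702) / 26
= 71.514434 / 26 = 2.750555

2.7506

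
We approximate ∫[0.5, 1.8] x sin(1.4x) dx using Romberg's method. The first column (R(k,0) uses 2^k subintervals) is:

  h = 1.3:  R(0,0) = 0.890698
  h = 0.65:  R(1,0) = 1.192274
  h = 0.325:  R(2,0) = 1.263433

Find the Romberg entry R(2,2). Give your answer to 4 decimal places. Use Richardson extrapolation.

1.2868

Richardson extrapolation on the trapezoidal column (denominator 4−1=3):
R(1,1) = 1.192274 + (1.192274 − 0.890698)/3 = 1.292799
R(2,1) = 1.263433 + (1.263433 − 1.192274)/3 = 1.287153
R(2,2) = 1.287153 + (1.287153 − 1.292799)/15 = 1.286777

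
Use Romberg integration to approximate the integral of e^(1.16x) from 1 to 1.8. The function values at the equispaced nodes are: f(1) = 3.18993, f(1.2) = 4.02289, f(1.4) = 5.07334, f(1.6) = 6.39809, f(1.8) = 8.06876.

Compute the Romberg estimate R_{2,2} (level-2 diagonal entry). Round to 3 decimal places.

4.206

R_{0,0} (trapezoid, 1 panel, h=0.8000): 4.50348
R_{1,0} (trapezoid, 2 panels, h=0.4000): 4.28107
R_{2,0} (trapezoid, 4 panels, h=0.2000): 4.22473
R_{1,1} = 4.28107 + (4.28107 − 4.50348)/3 = 4.20693
R_{2,1} = 4.22473 + (4.22473 − 4.28107)/3 = 4.20595
R_{2,2} = 4.20595 + (4.20595 − 4.20693)/15 = 4.20588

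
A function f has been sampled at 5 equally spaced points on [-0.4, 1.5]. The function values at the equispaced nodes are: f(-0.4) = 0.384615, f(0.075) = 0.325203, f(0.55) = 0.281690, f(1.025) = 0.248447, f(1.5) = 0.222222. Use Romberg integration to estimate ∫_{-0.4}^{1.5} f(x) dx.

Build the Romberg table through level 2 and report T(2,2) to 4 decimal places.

0.5486

T(0,0) (trapezoid, 1 panel, h=1.9000): 0.576495
T(1,0) (trapezoid, 2 panels, h=0.9500): 0.555853
T(2,0) (trapezoid, 4 panels, h=0.4750): 0.550410
T(1,1) = 0.555853 + (0.555853 − 0.576495)/3 = 0.548972
T(2,1) = 0.550410 + (0.550410 − 0.555853)/3 = 0.548596
T(2,2) = 0.548596 + (0.548596 − 0.548972)/15 = 0.548571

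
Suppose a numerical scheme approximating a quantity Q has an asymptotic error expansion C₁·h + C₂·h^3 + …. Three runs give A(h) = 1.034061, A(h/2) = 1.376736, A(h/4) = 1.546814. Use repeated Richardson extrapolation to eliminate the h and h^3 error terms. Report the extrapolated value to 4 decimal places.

1.7165

First eliminate the h term (factor 2^1 = 2):
  B₁ = (2·1.376736 − 1.034061)/1 = 1.719411
  B₂ = (2·1.546814 − 1.376736)/1 = 1.716892
Then eliminate the h^3 term (factor 2^3 = 8):
  (8·1.716892 − 1.719411)/7 = 1.716532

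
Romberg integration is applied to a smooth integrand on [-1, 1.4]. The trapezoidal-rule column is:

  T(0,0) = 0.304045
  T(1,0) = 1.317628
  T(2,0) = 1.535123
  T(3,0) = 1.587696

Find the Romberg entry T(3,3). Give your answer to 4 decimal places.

1.6051

T(1,1) = 1.317628 + (1.317628 − 0.304045)/3 = 1.655489
T(2,1) = 1.535123 + (1.535123 − 1.317628)/3 = 1.607621
T(3,1) = 1.587696 + (1.587696 − 1.535123)/3 = 1.605220
T(2,2) = 1.607621 + (1.607621 − 1.655489)/15 = 1.604430
T(3,2) = 1.605220 + (1.605220 − 1.607621)/15 = 1.605060
T(3,3) = (64·1.605060 − 1.604430) / 63 = 1.605070
(Column j=1 coincides with Simpson's rule on the same nodes.)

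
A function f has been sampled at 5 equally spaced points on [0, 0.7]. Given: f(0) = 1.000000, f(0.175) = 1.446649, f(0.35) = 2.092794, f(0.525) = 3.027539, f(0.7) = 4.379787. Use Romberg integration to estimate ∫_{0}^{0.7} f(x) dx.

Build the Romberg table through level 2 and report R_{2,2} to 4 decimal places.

1.6018

R_{0,0} (trapezoid, 1 panel, h=0.7000): 1.882925
R_{1,0} (trapezoid, 2 panels, h=0.3500): 1.673941
R_{2,0} (trapezoid, 4 panels, h=0.1750): 1.619953
R_{1,1} = 1.673941 + (1.673941 − 1.882925)/3 = 1.604280
R_{2,1} = 1.619953 + (1.619953 − 1.673941)/3 = 1.601957
R_{2,2} = 1.601957 + (1.601957 − 1.604280)/15 = 1.601802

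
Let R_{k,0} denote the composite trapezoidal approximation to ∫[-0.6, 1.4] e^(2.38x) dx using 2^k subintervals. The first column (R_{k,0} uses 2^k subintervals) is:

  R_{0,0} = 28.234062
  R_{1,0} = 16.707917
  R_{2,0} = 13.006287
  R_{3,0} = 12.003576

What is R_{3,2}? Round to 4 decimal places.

11.6625

Richardson extrapolation on the trapezoidal column (denominator 4−1=3):
R_{2,1} = 13.006287 + (13.006287 − 16.707917)/3 = 11.772410
R_{3,1} = (4·12.003576 − 13.006287) / 3 = 11.669339
R_{3,2} = 11.669339 + (11.669339 − 11.772410)/15 = 11.662468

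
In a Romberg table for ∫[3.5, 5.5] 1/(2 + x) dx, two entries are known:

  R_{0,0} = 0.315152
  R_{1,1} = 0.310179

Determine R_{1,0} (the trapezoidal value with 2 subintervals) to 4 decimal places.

0.3114

From R_{1,1} = (4·R_{1,0} − R_{0,0})/3, solve for R_{1,0}:
4·R_{1,0} = 3·0.310179 + 0.315152 = 1.245689
R_{1,0} = 0.311422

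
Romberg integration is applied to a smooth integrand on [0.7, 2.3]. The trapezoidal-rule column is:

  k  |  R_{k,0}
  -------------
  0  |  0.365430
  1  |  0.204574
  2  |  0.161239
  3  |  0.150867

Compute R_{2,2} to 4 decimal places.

R_{1,1} = (4·0.204574 − 0.365430) / 3 = 0.150955
R_{2,1} = (4·0.161239 − 0.204574) / 3 = 0.146794
R_{2,2} = (16·0.146794 − 0.150955) / 15 = 0.146517
(Column j=1 coincides with Simpson's rule on the same nodes.)

0.1465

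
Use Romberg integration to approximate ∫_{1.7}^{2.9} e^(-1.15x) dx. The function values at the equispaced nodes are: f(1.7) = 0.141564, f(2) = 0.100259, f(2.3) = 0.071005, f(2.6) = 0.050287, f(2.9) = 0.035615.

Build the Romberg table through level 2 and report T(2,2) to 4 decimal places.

0.0921

T(0,0) (trapezoid, 1 panel, h=1.2000): 0.106307
T(1,0) (trapezoid, 2 panels, h=0.6000): 0.095757
T(2,0) (trapezoid, 4 panels, h=0.3000): 0.093042
T(1,1) = 0.095757 + (0.095757 − 0.106307)/3 = 0.092240
T(2,1) = 0.093042 + (0.093042 − 0.095757)/3 = 0.092137
T(2,2) = 0.092137 + (0.092137 − 0.092240)/15 = 0.092130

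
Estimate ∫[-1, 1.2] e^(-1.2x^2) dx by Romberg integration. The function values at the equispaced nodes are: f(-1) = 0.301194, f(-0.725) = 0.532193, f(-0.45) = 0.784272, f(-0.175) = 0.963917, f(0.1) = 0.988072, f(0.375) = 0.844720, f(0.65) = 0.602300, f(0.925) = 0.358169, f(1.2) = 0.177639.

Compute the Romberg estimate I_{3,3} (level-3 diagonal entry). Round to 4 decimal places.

I_{0,0} (trapezoid, 1 panel, h=2.2000): 0.526716
I_{1,0} (trapezoid, 2 panels, h=1.1000): 1.350237
I_{2,0} (trapezoid, 4 panels, h=0.5500): 1.437733
I_{3,0} (trapezoid, 8 panels, h=0.2750): 1.461091
I_{1,1} = 1.350237 + (1.350237 − 0.526716)/3 = 1.624744
I_{2,1} = 1.437733 + (1.437733 − 1.350237)/3 = 1.466898
I_{3,1} = 1.461091 + (1.461091 − 1.437733)/3 = 1.468877
I_{2,2} = 1.466898 + (1.466898 − 1.624744)/15 = 1.456375
I_{3,2} = 1.468877 + (1.468877 − 1.466898)/15 = 1.469009
I_{3,3} = 1.469009 + (1.469009 − 1.456375)/63 = 1.469210

1.4692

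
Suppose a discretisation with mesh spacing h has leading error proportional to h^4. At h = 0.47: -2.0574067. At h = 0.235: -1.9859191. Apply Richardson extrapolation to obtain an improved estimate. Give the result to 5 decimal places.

-1.98115

Extrapolated value = (16·A(h/2) − A(h)) / (16 − 1)
= (16·(-1.9859191) − (-2.0574067)) / 15
= -29.7172989 / 15 = -1.9811533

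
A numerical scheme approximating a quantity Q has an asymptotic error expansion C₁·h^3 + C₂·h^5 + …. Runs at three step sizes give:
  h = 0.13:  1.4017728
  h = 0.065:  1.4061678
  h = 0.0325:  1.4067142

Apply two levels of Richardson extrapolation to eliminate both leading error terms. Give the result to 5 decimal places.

1.40679

First eliminate the h^3 term (factor 2^3 = 8):
  B₁ = (8·1.4061678 − 1.4017728)/7 = 1.4067957
  B₂ = (8·1.4067142 − 1.4061678)/7 = 1.4067923
Then eliminate the h^5 term (factor 2^5 = 32):
  (32·1.4067923 − 1.4067957)/31 = 1.4067922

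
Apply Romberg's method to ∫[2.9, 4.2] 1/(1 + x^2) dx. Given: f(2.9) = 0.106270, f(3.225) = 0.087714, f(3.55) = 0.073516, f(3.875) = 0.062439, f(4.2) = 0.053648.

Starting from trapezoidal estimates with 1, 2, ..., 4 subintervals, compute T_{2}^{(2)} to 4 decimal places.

T_{0}^{(0)} (trapezoid, 1 panel, h=1.3000): 0.103947
T_{1}^{(0)} (trapezoid, 2 panels, h=0.6500): 0.099759
T_{2}^{(0)} (trapezoid, 4 panels, h=0.3250): 0.098679
T_{1}^{(1)} = 0.099759 + (0.099759 − 0.103947)/3 = 0.098363
T_{2}^{(1)} = 0.098679 + (0.098679 − 0.099759)/3 = 0.098319
T_{2}^{(2)} = 0.098319 + (0.098319 − 0.098363)/15 = 0.098316

0.0983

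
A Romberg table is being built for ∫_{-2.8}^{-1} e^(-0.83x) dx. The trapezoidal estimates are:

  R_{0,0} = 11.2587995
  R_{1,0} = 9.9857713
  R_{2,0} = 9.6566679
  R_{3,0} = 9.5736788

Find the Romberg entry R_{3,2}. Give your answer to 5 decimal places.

9.54595

R_{2,1} = 9.6566679 + (9.6566679 − 9.9857713)/3 = 9.5469668
R_{3,1} = (4·9.5736788 − 9.6566679) / 3 = 9.5460158
R_{3,2} = (16·9.5460158 − 9.5469668) / 15 = 9.5459524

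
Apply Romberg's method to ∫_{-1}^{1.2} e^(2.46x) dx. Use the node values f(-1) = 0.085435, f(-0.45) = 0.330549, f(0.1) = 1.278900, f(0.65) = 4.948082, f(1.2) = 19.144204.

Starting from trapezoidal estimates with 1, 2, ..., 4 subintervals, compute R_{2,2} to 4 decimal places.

7.7946

R_{0,0} (trapezoid, 1 panel, h=2.2000): 21.152603
R_{1,0} (trapezoid, 2 panels, h=1.1000): 11.983091
R_{2,0} (trapezoid, 4 panels, h=0.5500): 8.894793
R_{1,1} = 11.983091 + (11.983091 − 21.152603)/3 = 8.926587
R_{2,1} = 8.894793 + (8.894793 − 11.983091)/3 = 7.865360
R_{2,2} = 7.865360 + (7.865360 − 8.926587)/15 = 7.794612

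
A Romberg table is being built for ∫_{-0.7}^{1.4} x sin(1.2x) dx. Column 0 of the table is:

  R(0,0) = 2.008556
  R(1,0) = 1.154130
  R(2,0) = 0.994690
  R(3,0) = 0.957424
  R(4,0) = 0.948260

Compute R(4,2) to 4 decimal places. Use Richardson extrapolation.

R(3,1) = (4·0.957424 − 0.994690) / 3 = 0.945002
R(4,1) = 0.948260 + (0.948260 − 0.957424)/3 = 0.945205
R(4,2) = 0.945205 + (0.945205 − 0.945002)/15 = 0.945219

0.9452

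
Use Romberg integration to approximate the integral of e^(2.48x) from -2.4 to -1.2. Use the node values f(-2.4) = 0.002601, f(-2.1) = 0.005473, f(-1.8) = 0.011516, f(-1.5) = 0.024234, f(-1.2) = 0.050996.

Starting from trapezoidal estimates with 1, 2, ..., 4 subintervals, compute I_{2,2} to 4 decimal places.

I_{0,0} (trapezoid, 1 panel, h=1.2000): 0.032158
I_{1,0} (trapezoid, 2 panels, h=0.6000): 0.022989
I_{2,0} (trapezoid, 4 panels, h=0.3000): 0.020406
I_{1,1} = 0.022989 + (0.022989 − 0.032158)/3 = 0.019933
I_{2,1} = 0.020406 + (0.020406 − 0.022989)/3 = 0.019545
I_{2,2} = 0.019545 + (0.019545 − 0.019933)/15 = 0.019519

0.0195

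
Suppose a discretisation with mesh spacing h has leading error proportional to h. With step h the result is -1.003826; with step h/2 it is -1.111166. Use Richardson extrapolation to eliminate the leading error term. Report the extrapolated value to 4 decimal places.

-1.2185

The leading error scales as h; refining by a factor of 2 reduces it by 2^1 = 2.
Extrapolated value = (2·A(h/2) − A(h)) / (2 − 1)
= (2·(-1.111166) − (-1.003826)) / 1
= -1.218506 / 1 = -1.218506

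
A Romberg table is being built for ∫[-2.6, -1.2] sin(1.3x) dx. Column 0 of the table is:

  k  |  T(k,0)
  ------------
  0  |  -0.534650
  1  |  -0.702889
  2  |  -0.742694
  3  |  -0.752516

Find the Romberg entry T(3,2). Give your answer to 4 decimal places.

-0.7558

T(2,1) = (4·(-0.742694) − (-0.702889)) / 3 = -0.755962
T(3,1) = -0.752516 + (-0.752516 − (-0.742694))/3 = -0.755790
T(3,2) = (16·(-0.755790) − (-0.755962)) / 15 = -0.755779
(Column j=1 coincides with Simpson's rule on the same nodes.)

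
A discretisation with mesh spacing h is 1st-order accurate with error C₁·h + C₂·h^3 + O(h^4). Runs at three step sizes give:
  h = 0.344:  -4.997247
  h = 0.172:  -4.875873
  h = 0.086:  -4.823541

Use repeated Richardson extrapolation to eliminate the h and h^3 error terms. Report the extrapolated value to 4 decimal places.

First eliminate the h term (factor 2^1 = 2):
  B₁ = (2·(-4.875873) − (-4.997247))/1 = -4.754499
  B₂ = (2·(-4.823541) − (-4.875873))/1 = -4.771209
Then eliminate the h^3 term (factor 2^3 = 8):
  (8·(-4.771209) − (-4.754499))/7 = -4.773596

-4.7736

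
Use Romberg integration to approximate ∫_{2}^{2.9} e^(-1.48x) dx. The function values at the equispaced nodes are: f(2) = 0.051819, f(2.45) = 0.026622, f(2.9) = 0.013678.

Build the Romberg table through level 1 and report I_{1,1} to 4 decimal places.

I_{0,0} (trapezoid, 1 panel, h=0.9000): 0.029474
I_{1,0} (trapezoid, 2 panels, h=0.4500): 0.026717
I_{1,1} = 0.026717 + (0.026717 − 0.029474)/3 = 0.025798

0.0258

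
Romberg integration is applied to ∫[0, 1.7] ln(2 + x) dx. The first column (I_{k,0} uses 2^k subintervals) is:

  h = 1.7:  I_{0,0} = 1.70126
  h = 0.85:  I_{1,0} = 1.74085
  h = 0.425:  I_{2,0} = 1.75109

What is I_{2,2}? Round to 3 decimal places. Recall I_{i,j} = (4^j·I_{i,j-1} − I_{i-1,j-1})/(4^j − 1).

Richardson extrapolation on the trapezoidal column (denominator 4−1=3):
I_{1,1} = 1.74085 + (1.74085 − 1.70126)/3 = 1.75405
I_{2,1} = (4·1.75109 − 1.74085) / 3 = 1.75450
I_{2,2} = 1.75450 + (1.75450 − 1.75405)/15 = 1.75453

1.755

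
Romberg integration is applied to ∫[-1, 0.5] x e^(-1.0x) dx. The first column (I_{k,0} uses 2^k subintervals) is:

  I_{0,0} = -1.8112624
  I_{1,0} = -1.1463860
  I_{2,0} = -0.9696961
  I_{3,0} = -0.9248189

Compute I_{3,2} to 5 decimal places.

-0.90980

Richardson extrapolation on the trapezoidal column (denominator 4−1=3):
I_{2,1} = (4·(-0.9696961) − (-1.1463860)) / 3 = -0.9107995
I_{3,1} = (4·(-0.9248189) − (-0.9696961)) / 3 = -0.9098598
I_{3,2} = (16·(-0.9098598) − (-0.9107995)) / 15 = -0.9097972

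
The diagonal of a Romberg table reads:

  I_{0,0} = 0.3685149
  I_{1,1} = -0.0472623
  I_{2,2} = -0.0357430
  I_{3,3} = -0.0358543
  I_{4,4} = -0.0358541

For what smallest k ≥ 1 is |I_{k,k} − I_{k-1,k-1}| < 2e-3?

|I_{1,1} − I_{0,0}| = 0.4157772 ≥ 2e-3
|I_{2,2} − I_{1,1}| = 0.0115193 ≥ 2e-3
|I_{3,3} − I_{2,2}| = 0.0001113 < 2e-3

k = 3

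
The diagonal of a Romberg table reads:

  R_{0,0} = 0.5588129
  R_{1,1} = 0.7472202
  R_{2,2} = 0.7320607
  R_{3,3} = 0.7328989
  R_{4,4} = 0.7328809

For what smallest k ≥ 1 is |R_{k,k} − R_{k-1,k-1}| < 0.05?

k = 2

|R_{1,1} − R_{0,0}| = 0.1884073 ≥ 0.05
|R_{2,2} − R_{1,1}| = 0.0151595 < 0.05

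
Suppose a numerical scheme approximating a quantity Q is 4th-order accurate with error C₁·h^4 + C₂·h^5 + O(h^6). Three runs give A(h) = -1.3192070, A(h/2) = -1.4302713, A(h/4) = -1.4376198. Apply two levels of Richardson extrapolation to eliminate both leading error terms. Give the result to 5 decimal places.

-1.43812

First eliminate the h^4 term (factor 2^4 = 16):
  B₁ = (16·(-1.4302713) − (-1.3192070))/15 = -1.4376756
  B₂ = (16·(-1.4376198) − (-1.4302713))/15 = -1.4381097
Then eliminate the h^5 term (factor 2^5 = 32):
  (32·(-1.4381097) − (-1.4376756))/31 = -1.4381237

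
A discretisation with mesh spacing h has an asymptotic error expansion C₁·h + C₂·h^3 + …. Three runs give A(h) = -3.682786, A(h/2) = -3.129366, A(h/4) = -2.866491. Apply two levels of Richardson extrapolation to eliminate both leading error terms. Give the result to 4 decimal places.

-2.6076

First eliminate the h term (factor 2^1 = 2):
  B₁ = (2·(-3.129366) − (-3.682786))/1 = -2.575946
  B₂ = (2·(-2.866491) − (-3.129366))/1 = -2.603616
Then eliminate the h^3 term (factor 2^3 = 8):
  (8·(-2.603616) − (-2.575946))/7 = -2.607569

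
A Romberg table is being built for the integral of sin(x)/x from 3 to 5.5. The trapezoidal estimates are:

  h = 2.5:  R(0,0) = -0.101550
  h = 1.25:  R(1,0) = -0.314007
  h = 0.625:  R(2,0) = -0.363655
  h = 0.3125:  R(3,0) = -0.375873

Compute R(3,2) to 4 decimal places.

-0.3799

R(2,1) = (4·(-0.363655) − (-0.314007)) / 3 = -0.380204
R(3,1) = (4·(-0.375873) − (-0.363655)) / 3 = -0.379946
R(3,2) = (16·(-0.379946) − (-0.380204)) / 15 = -0.379929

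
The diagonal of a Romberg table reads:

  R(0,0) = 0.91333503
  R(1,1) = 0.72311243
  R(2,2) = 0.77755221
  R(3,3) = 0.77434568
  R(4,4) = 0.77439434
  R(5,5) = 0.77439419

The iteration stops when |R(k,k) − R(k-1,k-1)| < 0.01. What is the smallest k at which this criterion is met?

|R(1,1) − R(0,0)| = 0.19022260 ≥ 0.01
|R(2,2) − R(1,1)| = 0.05443978 ≥ 0.01
|R(3,3) − R(2,2)| = 0.00320653 < 0.01

k = 3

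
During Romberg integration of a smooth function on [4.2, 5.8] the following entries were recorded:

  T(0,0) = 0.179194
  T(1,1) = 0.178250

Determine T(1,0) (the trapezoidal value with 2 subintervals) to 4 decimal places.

0.1785

From T(1,1) = (4·T(1,0) − T(0,0))/3, solve for T(1,0):
4·T(1,0) = 3·0.178250 + 0.179194 = 0.713944
T(1,0) = 0.178486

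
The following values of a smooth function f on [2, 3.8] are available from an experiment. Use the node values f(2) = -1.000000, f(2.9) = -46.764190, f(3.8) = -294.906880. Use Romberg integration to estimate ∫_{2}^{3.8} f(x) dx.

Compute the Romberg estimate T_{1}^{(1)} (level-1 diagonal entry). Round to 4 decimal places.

T_{0}^{(0)} (trapezoid, 1 panel, h=1.8000): -266.316192
T_{1}^{(0)} (trapezoid, 2 panels, h=0.9000): -175.245867
T_{1}^{(1)} = -175.245867 + (-175.245867 − (-266.316192))/3 = -144.889092

-144.8891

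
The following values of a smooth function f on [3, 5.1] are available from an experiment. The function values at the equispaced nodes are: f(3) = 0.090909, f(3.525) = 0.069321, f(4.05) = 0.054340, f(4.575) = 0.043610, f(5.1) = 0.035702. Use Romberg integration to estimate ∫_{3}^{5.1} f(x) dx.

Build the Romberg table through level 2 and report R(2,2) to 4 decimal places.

0.1202

R(0,0) (trapezoid, 1 panel, h=2.1000): 0.132942
R(1,0) (trapezoid, 2 panels, h=1.0500): 0.123528
R(2,0) (trapezoid, 4 panels, h=0.5250): 0.121053
R(1,1) = 0.123528 + (0.123528 − 0.132942)/3 = 0.120390
R(2,1) = 0.121053 + (0.121053 − 0.123528)/3 = 0.120228
R(2,2) = 0.120228 + (0.120228 − 0.120390)/15 = 0.120217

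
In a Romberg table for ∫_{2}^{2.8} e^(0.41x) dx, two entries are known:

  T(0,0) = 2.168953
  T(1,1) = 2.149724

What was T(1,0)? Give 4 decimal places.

From T(1,1) = (4·T(1,0) − T(0,0))/3, solve for T(1,0):
4·T(1,0) = 3·2.149724 + 2.168953 = 8.618125
T(1,0) = 2.154531

2.1545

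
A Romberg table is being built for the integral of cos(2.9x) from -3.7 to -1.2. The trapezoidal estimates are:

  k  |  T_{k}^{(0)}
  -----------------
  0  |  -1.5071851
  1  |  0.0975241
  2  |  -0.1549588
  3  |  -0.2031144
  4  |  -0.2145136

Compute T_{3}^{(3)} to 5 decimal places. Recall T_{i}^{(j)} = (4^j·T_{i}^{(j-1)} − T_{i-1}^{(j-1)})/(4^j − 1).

Richardson extrapolation on the trapezoidal column (denominator 4−1=3):
T_{1}^{(1)} = 0.0975241 + (0.0975241 − (-1.5071851))/3 = 0.6324272
T_{2}^{(1)} = -0.1549588 + (-0.1549588 − 0.0975241)/3 = -0.2391198
T_{3}^{(1)} = (4·(-0.2031144) − (-0.1549588)) / 3 = -0.2191663
T_{2}^{(2)} = (16·(-0.2391198) − 0.6324272) / 15 = -0.2972229
T_{3}^{(2)} = -0.2191663 + (-0.2191663 − (-0.2391198))/15 = -0.2178361
T_{3}^{(3)} = -0.2178361 + (-0.2178361 − (-0.2972229))/63 = -0.2165760
(Column j=1 coincides with Simpson's rule on the same nodes.)

-0.21658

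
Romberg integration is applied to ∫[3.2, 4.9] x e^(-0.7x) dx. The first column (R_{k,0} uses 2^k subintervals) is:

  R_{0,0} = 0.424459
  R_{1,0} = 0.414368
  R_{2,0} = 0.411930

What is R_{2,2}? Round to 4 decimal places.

0.4111

Richardson extrapolation on the trapezoidal column (denominator 4−1=3):
R_{1,1} = 0.414368 + (0.414368 − 0.424459)/3 = 0.411004
R_{2,1} = 0.411930 + (0.411930 − 0.414368)/3 = 0.411117
R_{2,2} = 0.411117 + (0.411117 − 0.411004)/15 = 0.411125
(Column j=1 coincides with Simpson's rule on the same nodes.)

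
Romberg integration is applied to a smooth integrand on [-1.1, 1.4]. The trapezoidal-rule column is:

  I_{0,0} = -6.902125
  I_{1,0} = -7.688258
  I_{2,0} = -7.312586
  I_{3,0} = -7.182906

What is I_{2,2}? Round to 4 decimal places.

-7.1365

Richardson extrapolation on the trapezoidal column (denominator 4−1=3):
I_{1,1} = (4·(-7.688258) − (-6.902125)) / 3 = -7.950302
I_{2,1} = -7.312586 + (-7.312586 − (-7.688258))/3 = -7.187362
I_{2,2} = -7.187362 + (-7.187362 − (-7.950302))/15 = -7.136499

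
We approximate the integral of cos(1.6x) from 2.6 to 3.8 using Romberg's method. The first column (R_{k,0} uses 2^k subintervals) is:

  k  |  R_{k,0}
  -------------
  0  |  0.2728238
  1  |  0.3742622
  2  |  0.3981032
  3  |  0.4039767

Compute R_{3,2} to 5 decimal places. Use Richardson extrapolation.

R_{2,1} = (4·0.3981032 − 0.3742622) / 3 = 0.4060502
R_{3,1} = 0.4039767 + (0.4039767 − 0.3981032)/3 = 0.4059345
R_{3,2} = (16·0.4059345 − 0.4060502) / 15 = 0.4059268

0.40593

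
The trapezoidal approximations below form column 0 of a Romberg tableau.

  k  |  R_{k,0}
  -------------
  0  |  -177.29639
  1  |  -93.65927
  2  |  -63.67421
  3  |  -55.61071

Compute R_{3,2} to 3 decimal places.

Richardson extrapolation on the trapezoidal column (denominator 4−1=3):
R_{2,1} = (4·(-63.67421) − (-93.65927)) / 3 = -53.67919
R_{3,1} = -55.61071 + (-55.61071 − (-63.67421))/3 = -52.92288
R_{3,2} = (16·(-52.92288) − (-53.67919)) / 15 = -52.87246

-52.872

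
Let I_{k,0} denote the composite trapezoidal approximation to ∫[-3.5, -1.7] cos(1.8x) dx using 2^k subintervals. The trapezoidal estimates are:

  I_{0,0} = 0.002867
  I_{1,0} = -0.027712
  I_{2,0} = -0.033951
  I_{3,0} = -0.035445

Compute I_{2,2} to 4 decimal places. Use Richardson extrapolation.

-0.0359

Richardson extrapolation on the trapezoidal column (denominator 4−1=3):
I_{1,1} = -0.027712 + (-0.027712 − 0.002867)/3 = -0.037905
I_{2,1} = (4·(-0.033951) − (-0.027712)) / 3 = -0.036031
I_{2,2} = -0.036031 + (-0.036031 − (-0.037905))/15 = -0.035906
(Column j=1 coincides with Simpson's rule on the same nodes.)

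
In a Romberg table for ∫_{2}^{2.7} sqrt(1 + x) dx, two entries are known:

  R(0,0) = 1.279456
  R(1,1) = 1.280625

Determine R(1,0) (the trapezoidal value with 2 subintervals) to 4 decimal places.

1.2803

From R(1,1) = (4·R(1,0) − R(0,0))/3, solve for R(1,0):
4·R(1,0) = 3·1.280625 + 1.279456 = 5.121331
R(1,0) = 1.280333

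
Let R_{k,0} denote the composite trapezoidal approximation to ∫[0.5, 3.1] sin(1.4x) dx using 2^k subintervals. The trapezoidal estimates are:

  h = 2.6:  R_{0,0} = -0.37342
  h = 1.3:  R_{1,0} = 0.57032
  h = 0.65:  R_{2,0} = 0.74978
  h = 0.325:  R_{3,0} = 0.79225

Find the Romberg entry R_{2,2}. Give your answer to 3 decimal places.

R_{1,1} = (4·0.57032 − (-0.37342)) / 3 = 0.88490
R_{2,1} = 0.74978 + (0.74978 − 0.57032)/3 = 0.80960
R_{2,2} = (16·0.80960 − 0.88490) / 15 = 0.80458
(Column j=1 coincides with Simpson's rule on the same nodes.)

0.805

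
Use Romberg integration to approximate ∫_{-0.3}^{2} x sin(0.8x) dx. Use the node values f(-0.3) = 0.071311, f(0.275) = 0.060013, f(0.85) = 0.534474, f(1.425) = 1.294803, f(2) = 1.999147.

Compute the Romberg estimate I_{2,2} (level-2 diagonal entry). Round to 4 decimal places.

1.6422

I_{0,0} (trapezoid, 1 panel, h=2.3000): 2.381027
I_{1,0} (trapezoid, 2 panels, h=1.1500): 1.805158
I_{2,0} (trapezoid, 4 panels, h=0.5750): 1.681598
I_{1,1} = 1.805158 + (1.805158 − 2.381027)/3 = 1.613202
I_{2,1} = 1.681598 + (1.681598 − 1.805158)/3 = 1.640411
I_{2,2} = 1.640411 + (1.640411 − 1.613202)/15 = 1.642225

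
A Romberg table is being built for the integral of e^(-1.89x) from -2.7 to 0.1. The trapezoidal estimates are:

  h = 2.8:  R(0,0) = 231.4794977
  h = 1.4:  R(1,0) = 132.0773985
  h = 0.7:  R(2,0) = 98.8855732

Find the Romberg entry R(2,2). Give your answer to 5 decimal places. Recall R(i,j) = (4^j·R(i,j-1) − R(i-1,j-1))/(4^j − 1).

Richardson extrapolation on the trapezoidal column (denominator 4−1=3):
R(1,1) = (4·132.0773985 − 231.4794977) / 3 = 98.9433654
R(2,1) = (4·98.8855732 − 132.0773985) / 3 = 87.8216314
R(2,2) = (16·87.8216314 − 98.9433654) / 15 = 87.0801825

87.08018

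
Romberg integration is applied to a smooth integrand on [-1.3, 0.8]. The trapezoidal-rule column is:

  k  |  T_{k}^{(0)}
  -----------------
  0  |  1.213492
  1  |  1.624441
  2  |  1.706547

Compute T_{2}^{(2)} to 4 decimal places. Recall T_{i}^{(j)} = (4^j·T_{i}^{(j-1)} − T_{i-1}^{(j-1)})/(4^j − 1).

1.7321

Richardson extrapolation on the trapezoidal column (denominator 4−1=3):
T_{1}^{(1)} = (4·1.624441 − 1.213492) / 3 = 1.761424
T_{2}^{(1)} = (4·1.706547 − 1.624441) / 3 = 1.733916
T_{2}^{(2)} = 1.733916 + (1.733916 − 1.761424)/15 = 1.732082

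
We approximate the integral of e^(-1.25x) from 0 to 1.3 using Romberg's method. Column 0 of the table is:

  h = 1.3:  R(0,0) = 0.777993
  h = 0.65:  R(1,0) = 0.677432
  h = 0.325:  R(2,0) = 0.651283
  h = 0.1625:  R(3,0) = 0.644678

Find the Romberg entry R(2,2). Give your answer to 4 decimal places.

0.6425

Richardson extrapolation on the trapezoidal column (denominator 4−1=3):
R(1,1) = (4·0.677432 − 0.777993) / 3 = 0.643912
R(2,1) = (4·0.651283 − 0.677432) / 3 = 0.642567
R(2,2) = 0.642567 + (0.642567 − 0.643912)/15 = 0.642477
(Column j=1 coincides with Simpson's rule on the same nodes.)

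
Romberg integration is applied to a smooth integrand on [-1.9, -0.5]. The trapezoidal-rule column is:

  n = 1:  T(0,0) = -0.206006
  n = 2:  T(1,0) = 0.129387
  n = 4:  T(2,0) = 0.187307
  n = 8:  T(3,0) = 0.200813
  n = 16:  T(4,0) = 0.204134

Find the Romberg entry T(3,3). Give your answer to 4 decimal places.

Richardson extrapolation on the trapezoidal column (denominator 4−1=3):
T(1,1) = (4·0.129387 − (-0.206006)) / 3 = 0.241185
T(2,1) = (4·0.187307 − 0.129387) / 3 = 0.206614
T(3,1) = 0.200813 + (0.200813 − 0.187307)/3 = 0.205315
T(2,2) = (16·0.206614 − 0.241185) / 15 = 0.204309
T(3,2) = 0.205315 + (0.205315 − 0.206614)/15 = 0.205228
T(3,3) = (64·0.205228 − 0.204309) / 63 = 0.205243

0.2052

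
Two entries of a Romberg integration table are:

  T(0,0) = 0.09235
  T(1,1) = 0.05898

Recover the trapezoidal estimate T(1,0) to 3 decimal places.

0.067

From T(1,1) = (4·T(1,0) − T(0,0))/3, solve for T(1,0):
4·T(1,0) = 3·0.05898 + 0.09235 = 0.26929
T(1,0) = 0.06732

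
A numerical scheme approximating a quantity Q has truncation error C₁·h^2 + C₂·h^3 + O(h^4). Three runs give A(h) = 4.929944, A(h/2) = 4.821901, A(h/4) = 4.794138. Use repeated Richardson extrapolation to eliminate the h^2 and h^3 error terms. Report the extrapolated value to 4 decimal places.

4.7847

First eliminate the h^2 term (factor 2^2 = 4):
  B₁ = (4·4.821901 − 4.929944)/3 = 4.785887
  B₂ = (4·4.794138 − 4.821901)/3 = 4.784884
Then eliminate the h^3 term (factor 2^3 = 8):
  (8·4.784884 − 4.785887)/7 = 4.784741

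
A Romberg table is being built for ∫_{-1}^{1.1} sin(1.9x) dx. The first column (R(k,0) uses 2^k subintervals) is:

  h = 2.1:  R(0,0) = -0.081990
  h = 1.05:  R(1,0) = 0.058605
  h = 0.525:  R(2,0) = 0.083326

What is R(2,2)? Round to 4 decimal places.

0.0906

Richardson extrapolation on the trapezoidal column (denominator 4−1=3):
R(1,1) = (4·0.058605 − (-0.081990)) / 3 = 0.105470
R(2,1) = (4·0.083326 − 0.058605) / 3 = 0.091566
R(2,2) = 0.091566 + (0.091566 − 0.105470)/15 = 0.090639
(Column j=1 coincides with Simpson's rule on the same nodes.)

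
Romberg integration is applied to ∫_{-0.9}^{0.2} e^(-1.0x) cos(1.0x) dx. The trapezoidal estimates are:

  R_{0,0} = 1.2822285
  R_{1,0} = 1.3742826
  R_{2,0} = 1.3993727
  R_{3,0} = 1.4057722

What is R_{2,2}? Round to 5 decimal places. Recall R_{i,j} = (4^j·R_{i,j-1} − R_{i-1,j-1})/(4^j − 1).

1.40792

R_{1,1} = 1.3742826 + (1.3742826 − 1.2822285)/3 = 1.4049673
R_{2,1} = 1.3993727 + (1.3993727 − 1.3742826)/3 = 1.4077361
R_{2,2} = (16·1.4077361 − 1.4049673) / 15 = 1.4079207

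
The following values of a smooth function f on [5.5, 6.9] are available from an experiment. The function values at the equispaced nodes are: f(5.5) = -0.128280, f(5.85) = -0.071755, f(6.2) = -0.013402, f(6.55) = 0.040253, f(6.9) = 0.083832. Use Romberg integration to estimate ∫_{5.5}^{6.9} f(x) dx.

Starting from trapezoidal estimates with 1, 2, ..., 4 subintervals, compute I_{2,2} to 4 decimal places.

-0.0230

I_{0,0} (trapezoid, 1 panel, h=1.4000): -0.031114
I_{1,0} (trapezoid, 2 panels, h=0.7000): -0.024938
I_{2,0} (trapezoid, 4 panels, h=0.3500): -0.023495
I_{1,1} = -0.024938 + (-0.024938 − (-0.031114))/3 = -0.022879
I_{2,1} = -0.023495 + (-0.023495 − (-0.024938))/3 = -0.023014
I_{2,2} = -0.023014 + (-0.023014 − (-0.022879))/15 = -0.023023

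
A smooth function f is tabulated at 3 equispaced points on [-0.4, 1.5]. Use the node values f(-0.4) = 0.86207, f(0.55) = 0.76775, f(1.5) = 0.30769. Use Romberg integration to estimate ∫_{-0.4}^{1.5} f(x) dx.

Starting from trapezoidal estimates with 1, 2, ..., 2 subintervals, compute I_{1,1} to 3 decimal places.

I_{0,0} (trapezoid, 1 panel, h=1.9000): 1.11127
I_{1,0} (trapezoid, 2 panels, h=0.9500): 1.28500
I_{1,1} = 1.28500 + (1.28500 − 1.11127)/3 = 1.34291

1.343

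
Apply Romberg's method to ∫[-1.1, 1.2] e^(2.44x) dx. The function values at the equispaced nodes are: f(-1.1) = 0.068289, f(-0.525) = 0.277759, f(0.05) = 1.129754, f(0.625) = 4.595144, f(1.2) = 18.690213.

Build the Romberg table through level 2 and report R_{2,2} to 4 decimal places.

R_{0,0} (trapezoid, 1 panel, h=2.3000): 21.572277
R_{1,0} (trapezoid, 2 panels, h=1.1500): 12.085356
R_{2,0} (trapezoid, 4 panels, h=0.5750): 8.844597
R_{1,1} = 12.085356 + (12.085356 − 21.572277)/3 = 8.923049
R_{2,1} = 8.844597 + (8.844597 − 12.085356)/3 = 7.764344
R_{2,2} = 7.764344 + (7.764344 − 8.923049)/15 = 7.687097

7.6871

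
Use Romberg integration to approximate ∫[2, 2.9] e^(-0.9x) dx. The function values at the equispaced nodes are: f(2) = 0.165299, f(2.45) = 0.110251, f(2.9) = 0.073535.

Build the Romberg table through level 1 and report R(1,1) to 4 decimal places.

R(0,0) (trapezoid, 1 panel, h=0.9000): 0.107475
R(1,0) (trapezoid, 2 panels, h=0.4500): 0.103351
R(1,1) = 0.103351 + (0.103351 − 0.107475)/3 = 0.101976

0.1020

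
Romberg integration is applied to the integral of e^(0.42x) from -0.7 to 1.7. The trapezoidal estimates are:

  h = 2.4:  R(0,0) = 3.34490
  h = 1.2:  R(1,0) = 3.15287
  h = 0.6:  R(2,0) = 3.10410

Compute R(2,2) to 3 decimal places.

Richardson extrapolation on the trapezoidal column (denominator 4−1=3):
R(1,1) = (4·3.15287 − 3.34490) / 3 = 3.08886
R(2,1) = (4·3.10410 − 3.15287) / 3 = 3.08784
R(2,2) = 3.08784 + (3.08784 − 3.08886)/15 = 3.08777

3.088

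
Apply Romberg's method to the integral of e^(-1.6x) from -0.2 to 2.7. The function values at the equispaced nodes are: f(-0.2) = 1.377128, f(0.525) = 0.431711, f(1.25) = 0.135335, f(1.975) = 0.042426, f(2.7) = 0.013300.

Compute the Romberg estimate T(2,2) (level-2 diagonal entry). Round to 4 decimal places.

0.8548

T(0,0) (trapezoid, 1 panel, h=2.9000): 2.016121
T(1,0) (trapezoid, 2 panels, h=1.4500): 1.204296
T(2,0) (trapezoid, 4 panels, h=0.7250): 0.945897
T(1,1) = 1.204296 + (1.204296 − 2.016121)/3 = 0.933688
T(2,1) = 0.945897 + (0.945897 − 1.204296)/3 = 0.859764
T(2,2) = 0.859764 + (0.859764 − 0.933688)/15 = 0.854836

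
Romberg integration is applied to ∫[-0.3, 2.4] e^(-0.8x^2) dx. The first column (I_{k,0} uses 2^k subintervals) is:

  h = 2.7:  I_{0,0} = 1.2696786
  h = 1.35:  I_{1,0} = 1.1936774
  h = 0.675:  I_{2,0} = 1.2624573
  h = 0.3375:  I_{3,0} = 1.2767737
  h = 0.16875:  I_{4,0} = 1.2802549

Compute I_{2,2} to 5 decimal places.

1.29319

I_{1,1} = 1.1936774 + (1.1936774 − 1.2696786)/3 = 1.1683437
I_{2,1} = 1.2624573 + (1.2624573 − 1.1936774)/3 = 1.2853839
I_{2,2} = (16·1.2853839 − 1.1683437) / 15 = 1.2931866
(Column j=1 coincides with Simpson's rule on the same nodes.)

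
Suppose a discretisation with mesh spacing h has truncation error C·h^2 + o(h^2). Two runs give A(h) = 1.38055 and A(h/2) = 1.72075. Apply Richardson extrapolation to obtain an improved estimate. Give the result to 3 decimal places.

The leading error scales as h^2; refining by a factor of 2 reduces it by 2^2 = 4.
Extrapolated value = (4·A(h/2) − A(h)) / (4 − 1)
= (4·1.72075 − 1.38055) / 3
= 5.50245 / 3 = 1.83415

1.834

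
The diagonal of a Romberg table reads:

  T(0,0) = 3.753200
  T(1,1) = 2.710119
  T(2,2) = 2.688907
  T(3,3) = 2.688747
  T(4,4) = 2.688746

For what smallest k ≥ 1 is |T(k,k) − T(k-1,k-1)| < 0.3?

|T(1,1) − T(0,0)| = 1.043081 ≥ 0.3
|T(2,2) − T(1,1)| = 0.021212 < 0.3

k = 2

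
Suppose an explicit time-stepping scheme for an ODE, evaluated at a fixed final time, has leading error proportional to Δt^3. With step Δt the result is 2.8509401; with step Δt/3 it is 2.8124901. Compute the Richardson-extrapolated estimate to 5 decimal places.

The leading error scales as Δt^3; refining by a factor of 3 reduces it by 3^3 = 27.
Extrapolated value = (27·A(Δt/3) − A(Δt)) / (27 − 1)
= (27·2.8124901 − 2.8509401) / 26
= 73.0862926 / 26 = 2.8110113

2.81101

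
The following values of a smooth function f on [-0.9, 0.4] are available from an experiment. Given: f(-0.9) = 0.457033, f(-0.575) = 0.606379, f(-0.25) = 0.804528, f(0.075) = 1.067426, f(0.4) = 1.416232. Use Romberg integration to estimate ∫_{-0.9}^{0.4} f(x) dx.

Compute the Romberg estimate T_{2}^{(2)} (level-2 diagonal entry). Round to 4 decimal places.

T_{0}^{(0)} (trapezoid, 1 panel, h=1.3000): 1.217622
T_{1}^{(0)} (trapezoid, 2 panels, h=0.6500): 1.131754
T_{2}^{(0)} (trapezoid, 4 panels, h=0.3250): 1.109864
T_{1}^{(1)} = 1.131754 + (1.131754 − 1.217622)/3 = 1.103131
T_{2}^{(1)} = 1.109864 + (1.109864 − 1.131754)/3 = 1.102567
T_{2}^{(2)} = 1.102567 + (1.102567 − 1.103131)/15 = 1.102529

1.1025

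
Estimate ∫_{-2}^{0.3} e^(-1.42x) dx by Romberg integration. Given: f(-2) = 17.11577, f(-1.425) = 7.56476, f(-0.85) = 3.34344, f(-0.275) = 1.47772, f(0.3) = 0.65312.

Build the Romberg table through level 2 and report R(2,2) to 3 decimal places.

R(0,0) (trapezoid, 1 panel, h=2.3000): 20.43422
R(1,0) (trapezoid, 2 panels, h=1.1500): 14.06207
R(2,0) (trapezoid, 4 panels, h=0.5750): 12.23046
R(1,1) = 14.06207 + (14.06207 − 20.43422)/3 = 11.93802
R(2,1) = 12.23046 + (12.23046 − 14.06207)/3 = 11.61992
R(2,2) = 11.61992 + (11.61992 − 11.93802)/15 = 11.59871

11.599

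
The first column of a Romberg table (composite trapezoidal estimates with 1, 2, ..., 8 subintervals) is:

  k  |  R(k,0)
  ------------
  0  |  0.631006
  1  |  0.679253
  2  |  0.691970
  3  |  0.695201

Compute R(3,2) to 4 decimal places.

0.6963

R(2,1) = 0.691970 + (0.691970 − 0.679253)/3 = 0.696209
R(3,1) = (4·0.695201 − 0.691970) / 3 = 0.696278
R(3,2) = 0.696278 + (0.696278 − 0.696209)/15 = 0.696283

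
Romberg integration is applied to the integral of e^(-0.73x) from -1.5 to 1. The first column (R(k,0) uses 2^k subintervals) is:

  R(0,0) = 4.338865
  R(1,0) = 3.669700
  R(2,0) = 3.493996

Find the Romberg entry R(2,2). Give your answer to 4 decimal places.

3.4347

Richardson extrapolation on the trapezoidal column (denominator 4−1=3):
R(1,1) = (4·3.669700 − 4.338865) / 3 = 3.446645
R(2,1) = (4·3.493996 − 3.669700) / 3 = 3.435428
R(2,2) = 3.435428 + (3.435428 − 3.446645)/15 = 3.434680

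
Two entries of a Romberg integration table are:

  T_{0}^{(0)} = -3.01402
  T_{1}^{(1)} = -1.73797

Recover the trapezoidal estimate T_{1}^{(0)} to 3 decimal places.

From T_{1}^{(1)} = (4·T_{1}^{(0)} − T_{0}^{(0)})/3, solve for T_{1}^{(0)}:
4·T_{1}^{(0)} = 3·(-1.73797) + (-3.01402) = -8.22793
T_{1}^{(0)} = -2.05698

-2.057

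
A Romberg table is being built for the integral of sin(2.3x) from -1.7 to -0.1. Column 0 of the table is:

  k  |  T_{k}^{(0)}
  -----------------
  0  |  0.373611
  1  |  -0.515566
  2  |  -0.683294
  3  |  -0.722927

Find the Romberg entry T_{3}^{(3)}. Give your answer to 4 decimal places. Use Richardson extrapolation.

-0.7360

T_{1}^{(1)} = (4·(-0.515566) − 0.373611) / 3 = -0.811958
T_{2}^{(1)} = (4·(-0.683294) − (-0.515566)) / 3 = -0.739203
T_{3}^{(1)} = (4·(-0.722927) − (-0.683294)) / 3 = -0.736138
T_{2}^{(2)} = (16·(-0.739203) − (-0.811958)) / 15 = -0.734353
T_{3}^{(2)} = (16·(-0.736138) − (-0.739203)) / 15 = -0.735934
T_{3}^{(3)} = (64·(-0.735934) − (-0.734353)) / 63 = -0.735959
(Column j=1 coincides with Simpson's rule on the same nodes.)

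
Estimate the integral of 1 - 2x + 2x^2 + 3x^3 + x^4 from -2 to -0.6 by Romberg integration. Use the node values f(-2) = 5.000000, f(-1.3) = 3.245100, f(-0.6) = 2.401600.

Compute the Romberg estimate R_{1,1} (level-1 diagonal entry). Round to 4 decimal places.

4.7558

R_{0,0} (trapezoid, 1 panel, h=1.4000): 5.181120
R_{1,0} (trapezoid, 2 panels, h=0.7000): 4.862130
R_{1,1} = 4.862130 + (4.862130 − 5.181120)/3 = 4.755800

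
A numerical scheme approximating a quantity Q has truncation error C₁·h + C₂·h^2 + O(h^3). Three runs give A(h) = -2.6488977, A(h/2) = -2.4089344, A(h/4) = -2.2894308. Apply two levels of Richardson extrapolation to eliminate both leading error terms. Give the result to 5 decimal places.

-2.17025

First eliminate the h term (factor 2^1 = 2):
  B₁ = (2·(-2.4089344) − (-2.6488977))/1 = -2.1689711
  B₂ = (2·(-2.2894308) − (-2.4089344))/1 = -2.1699272
Then eliminate the h^2 term (factor 2^2 = 4):
  (4·(-2.1699272) − (-2.1689711))/3 = -2.1702459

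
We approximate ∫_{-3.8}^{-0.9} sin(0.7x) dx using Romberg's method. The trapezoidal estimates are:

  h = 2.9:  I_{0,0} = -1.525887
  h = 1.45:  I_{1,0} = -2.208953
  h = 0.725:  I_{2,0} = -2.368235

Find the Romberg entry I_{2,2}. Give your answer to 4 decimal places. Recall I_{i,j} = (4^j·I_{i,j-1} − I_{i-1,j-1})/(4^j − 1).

-2.4203

Richardson extrapolation on the trapezoidal column (denominator 4−1=3):
I_{1,1} = -2.208953 + (-2.208953 − (-1.525887))/3 = -2.436642
I_{2,1} = (4·(-2.368235) − (-2.208953)) / 3 = -2.421329
I_{2,2} = (16·(-2.421329) − (-2.436642)) / 15 = -2.420308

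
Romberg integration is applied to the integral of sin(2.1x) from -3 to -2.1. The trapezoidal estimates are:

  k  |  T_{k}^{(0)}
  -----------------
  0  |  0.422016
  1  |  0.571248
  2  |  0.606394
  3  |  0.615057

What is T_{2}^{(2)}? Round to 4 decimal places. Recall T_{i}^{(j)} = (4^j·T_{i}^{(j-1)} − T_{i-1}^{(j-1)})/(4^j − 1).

0.6179

Richardson extrapolation on the trapezoidal column (denominator 4−1=3):
T_{1}^{(1)} = 0.571248 + (0.571248 − 0.422016)/3 = 0.620992
T_{2}^{(1)} = (4·0.606394 − 0.571248) / 3 = 0.618109
T_{2}^{(2)} = 0.618109 + (0.618109 − 0.620992)/15 = 0.617917
(Column j=1 coincides with Simpson's rule on the same nodes.)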